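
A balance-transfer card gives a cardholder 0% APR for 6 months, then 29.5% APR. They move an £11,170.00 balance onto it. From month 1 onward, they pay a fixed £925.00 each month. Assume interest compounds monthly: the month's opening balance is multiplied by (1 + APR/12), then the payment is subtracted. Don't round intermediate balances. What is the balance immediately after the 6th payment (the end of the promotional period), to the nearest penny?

Promo months 1–6 at r₀ = 0%/12 = 0; months 7+ at r₁ = 29.5%/12 = 0.0245833.
After month 6 (no interest yet): B = £11,170.00 − 6·£925.00 = £5,620.00.

£5,620.00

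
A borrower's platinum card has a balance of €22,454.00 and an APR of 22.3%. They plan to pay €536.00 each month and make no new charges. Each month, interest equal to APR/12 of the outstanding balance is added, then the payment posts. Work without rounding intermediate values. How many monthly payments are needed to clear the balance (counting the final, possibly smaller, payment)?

82 months

Monthly rate r = 22.3%/12 = 1.85833% = 0.0185833.
Recurrence: B ← B·(1+r) − €536.00.
Month 1: interest €417.27; balance after payment €22,335.27.
Month 2: interest €415.06; balance after payment €22,214.33.
Closed form: n = −ln(1 − rB₀/P)/ln(1+r) = −ln(0.22151)/ln(1.01858) ≈ 81.861, so the balance reaches zero during payment 82.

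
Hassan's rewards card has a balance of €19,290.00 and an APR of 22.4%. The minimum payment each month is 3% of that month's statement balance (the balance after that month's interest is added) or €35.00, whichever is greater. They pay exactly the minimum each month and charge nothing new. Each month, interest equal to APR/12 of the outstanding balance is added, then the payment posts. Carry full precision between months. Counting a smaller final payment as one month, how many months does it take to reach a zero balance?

Monthly rate r = 22.4%/12 = 1.86667% = 0.0186667.
While 3% of the post-interest balance exceeds €35.00, each month B ← (B·(1+r))·(1 − 0.03), i.e. B shrinks by the factor (1+r)·0.97 = 0.98811.
This holds for months 1–237. Entering month 238 the balance is €1,131.98; 3% of the post-interest balance is now below €35.00, so the flat €35.00 minimum applies from here.
From month 238 a fixed €35.00 at rate r clears €1,131.98 in 51 more payments. Total: 237 + 51 = 288 months.

288 months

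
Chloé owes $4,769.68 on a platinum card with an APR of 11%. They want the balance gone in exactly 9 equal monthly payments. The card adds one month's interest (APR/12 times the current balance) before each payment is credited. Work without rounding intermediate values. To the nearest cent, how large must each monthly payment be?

$554.55

Monthly rate r = 11%/12 = 0.916667% = 0.00916667.
Level-payment amortization: P = B₀·r / (1 − (1+r)^(−n)) = 4769.68·0.00916667 / (1 − 1.00917^(−9)).
Denominator 1 − (1+r)^(−9) = 0.0788424285.
P = 43.7221 / 0.0788424285 ≈ 554.55.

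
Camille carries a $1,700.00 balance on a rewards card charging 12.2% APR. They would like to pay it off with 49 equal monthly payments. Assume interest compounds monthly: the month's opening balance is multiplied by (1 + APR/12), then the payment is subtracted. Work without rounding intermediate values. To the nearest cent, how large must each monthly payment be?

Monthly rate r = 12.2%/12 = 1.01667% = 0.0101667.
Level-payment amortization: P = B₀·r / (1 − (1+r)^(−n)) = 1700.00·0.0101667 / (1 − 1.01017^(−49)).
Denominator 1 − (1+r)^(−49) = 0.390826009.
P = 17.2833 / 0.390826009 ≈ 44.22.

$44.22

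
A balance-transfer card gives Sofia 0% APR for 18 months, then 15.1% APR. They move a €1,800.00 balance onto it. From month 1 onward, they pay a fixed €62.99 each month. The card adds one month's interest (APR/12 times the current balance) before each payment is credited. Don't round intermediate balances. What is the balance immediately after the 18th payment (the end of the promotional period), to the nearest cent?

Promo months 1–18 at r₀ = 0%/12 = 0; months 19+ at r₁ = 15.1%/12 = 0.0125833.
After month 18 (no interest yet): B = €1,800.00 − 18·€62.99 = €666.18.

€666.18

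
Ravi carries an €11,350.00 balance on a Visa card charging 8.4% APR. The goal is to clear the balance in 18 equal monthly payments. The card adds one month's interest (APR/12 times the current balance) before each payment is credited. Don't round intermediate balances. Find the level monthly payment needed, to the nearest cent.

€673.32

Monthly rate r = 8.4%/12 = 0.7% = 0.007.
Level-payment amortization: P = B₀·r / (1 − (1+r)^(−n)) = 11350.00·0.007 / (1 − 1.007^(−18)).
Denominator 1 − (1+r)^(−18) = 0.117998081.
P = 79.45 / 0.117998081 ≈ 673.32.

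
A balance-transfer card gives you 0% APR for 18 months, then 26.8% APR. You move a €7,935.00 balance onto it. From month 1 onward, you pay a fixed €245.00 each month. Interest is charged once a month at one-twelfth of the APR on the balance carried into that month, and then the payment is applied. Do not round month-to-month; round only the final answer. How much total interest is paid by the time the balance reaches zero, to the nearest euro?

Promo months 1–18 at r₀ = 0%/12 = 0; months 19+ at r₁ = 26.8%/12 = 0.0223333.
After month 18 (no interest yet): B = €7,935.00 − 18·€245.00 = €3,525.00.
Then at r₁ with €245.00/mo: n₂ = −ln(1 − r₁·B/P)/ln(1+r₁) ≈ 17.55 → 18 more payments.
Total paid = 35·€245.00 + €135.17 = €8,710.17; interest = €8,710.17 − €7,935.00 = €775.17.

€775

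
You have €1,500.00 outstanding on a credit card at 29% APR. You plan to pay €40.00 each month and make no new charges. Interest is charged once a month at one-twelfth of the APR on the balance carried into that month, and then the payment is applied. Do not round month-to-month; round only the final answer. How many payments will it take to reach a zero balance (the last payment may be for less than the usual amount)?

100 payments

Monthly rate r = 29%/12 = 2.41667% = 0.0241667.
Recurrence: B ← B·(1+r) − €40.00.
Month 1: interest €36.25; balance after payment €1,496.25.
Month 2: interest €36.16; balance after payment €1,492.41.
Closed form: n = −ln(1 − rB₀/P)/ln(1+r) = −ln(0.09375)/ln(1.02417) ≈ 99.129, so the balance reaches zero during payment 100.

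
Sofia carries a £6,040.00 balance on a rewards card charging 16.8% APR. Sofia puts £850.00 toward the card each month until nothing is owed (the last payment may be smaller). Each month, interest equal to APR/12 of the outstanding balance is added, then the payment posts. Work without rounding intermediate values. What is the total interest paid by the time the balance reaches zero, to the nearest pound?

£368

Monthly rate r = 16.8%/12 = 1.4% = 0.014.
Payoff takes n = ⌈−ln(1 − rB₀/P)/ln(1+r)⌉ = ⌈7.537⌉ = 8 payments; the last is £457.88.
Total paid = 7·£850.00 + £457.88 = £6,407.88.
Total interest = total paid − principal = £6,407.88 − £6,040.00 = £367.88.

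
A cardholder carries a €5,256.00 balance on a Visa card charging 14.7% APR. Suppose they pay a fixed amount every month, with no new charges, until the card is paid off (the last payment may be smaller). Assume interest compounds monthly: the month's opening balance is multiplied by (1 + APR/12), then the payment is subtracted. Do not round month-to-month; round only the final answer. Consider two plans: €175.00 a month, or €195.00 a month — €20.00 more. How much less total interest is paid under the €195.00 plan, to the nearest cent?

Monthly rate r = 14.7%/12 = 1.225% = 0.01225.
At €175.00/mo: n = ⌈−ln(1 − rB₀/P)/ln(1+r)⌉ = 38 payments (last €118.71); total interest = total paid − €5,256.00 = €1,337.71.
At €195.00/mo: 33 payments (last €178.42); total interest €1,162.42.
Interest saved = €1,337.71 − €1,162.42 = €175.29.

€175.29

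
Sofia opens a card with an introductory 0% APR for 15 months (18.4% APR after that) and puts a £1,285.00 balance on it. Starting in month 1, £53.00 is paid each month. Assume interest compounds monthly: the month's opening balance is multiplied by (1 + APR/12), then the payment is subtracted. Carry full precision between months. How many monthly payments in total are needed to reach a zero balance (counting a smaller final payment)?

26 payments

Promo months 1–15 at r₀ = 0%/12 = 0; months 16+ at r₁ = 18.4%/12 = 0.0153333.
After month 15 (no interest yet): B = £1,285.00 − 15·£53.00 = £490.00.
Then at r₁ with £53.00/mo: n₂ = −ln(1 − r₁·B/P)/ln(1+r₁) ≈ 10.05 → 11 more payments.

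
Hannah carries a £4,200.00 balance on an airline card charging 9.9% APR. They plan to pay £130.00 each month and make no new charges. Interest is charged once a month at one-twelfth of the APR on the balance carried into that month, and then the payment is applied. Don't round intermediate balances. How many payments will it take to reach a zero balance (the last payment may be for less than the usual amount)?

Monthly rate r = 9.9%/12 = 0.825% = 0.00825.
Recurrence: B ← B·(1+r) − £130.00.
Month 1: interest £34.65; balance after payment £4,104.65.
Month 2: interest £33.86; balance after payment £4,008.51.
Closed form: n = −ln(1 − rB₀/P)/ln(1+r) = −ln(0.73346)/ln(1.00825) ≈ 37.728, so the balance reaches zero during payment 38.

38 months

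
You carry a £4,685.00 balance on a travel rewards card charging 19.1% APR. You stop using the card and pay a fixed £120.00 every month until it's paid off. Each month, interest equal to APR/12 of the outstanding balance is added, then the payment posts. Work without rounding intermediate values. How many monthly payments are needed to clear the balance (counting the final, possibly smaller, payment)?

Monthly rate r = 19.1%/12 = 1.59167% = 0.0159167.
Recurrence: B ← B·(1+r) − £120.00.
Month 1: interest £74.57; balance after payment £4,639.57.
Month 2: interest £73.85; balance after payment £4,593.42.
Closed form: n = −ln(1 − rB₀/P)/ln(1+r) = −ln(0.37859)/ln(1.01592) ≈ 61.509, so the balance reaches zero during payment 62.

62 months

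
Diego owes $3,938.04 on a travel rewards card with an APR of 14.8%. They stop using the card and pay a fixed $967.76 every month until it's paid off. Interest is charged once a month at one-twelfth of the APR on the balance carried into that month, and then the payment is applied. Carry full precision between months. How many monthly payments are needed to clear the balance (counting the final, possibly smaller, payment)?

5 payments

Monthly rate r = 14.8%/12 = 1.23333% = 0.0123333.
Recurrence: B ← B·(1+r) − $967.76.
Month 1: interest $48.57; balance after payment $3,018.85.
Month 2: interest $37.23; balance after payment $2,088.32.
Month 3: interest $25.76; balance after payment $1,146.32.
Month 4: interest $14.14; balance after payment $192.70.
Month 5: interest $2.38; balance after payment $0.00.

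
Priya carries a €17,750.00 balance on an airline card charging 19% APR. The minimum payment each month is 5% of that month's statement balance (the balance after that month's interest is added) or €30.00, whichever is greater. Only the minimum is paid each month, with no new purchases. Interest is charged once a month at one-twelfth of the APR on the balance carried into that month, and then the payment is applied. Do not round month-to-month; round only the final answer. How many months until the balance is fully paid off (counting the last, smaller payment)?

Monthly rate r = 19%/12 = 1.58333% = 0.0158333.
While 5% of the post-interest balance exceeds €30.00, each month B ← (B·(1+r))·(1 − 0.05), i.e. B shrinks by the factor (1+r)·0.95 = 0.96504.
This holds for months 1–96. Entering month 97 the balance is €582.94; 5% of the post-interest balance is now below €30.00, so the flat €30.00 minimum applies from here.
From month 97 a fixed €30.00 at rate r clears €582.94 in 24 more payments. Total: 96 + 24 = 120 months.

120 months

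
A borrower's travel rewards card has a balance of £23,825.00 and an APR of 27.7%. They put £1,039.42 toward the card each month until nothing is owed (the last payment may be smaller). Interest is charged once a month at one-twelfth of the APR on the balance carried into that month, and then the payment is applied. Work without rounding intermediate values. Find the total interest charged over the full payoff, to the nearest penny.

£10,477.02

Monthly rate r = 27.7%/12 = 2.30833% = 0.0230833.
Payoff takes n = ⌈−ln(1 − rB₀/P)/ln(1+r)⌉ = ⌈33.001⌉ = 34 payments; the last is £1.16.
Total paid = 33·£1,039.42 + £1.16 = £34,302.02.
Total interest = total paid − principal = £34,302.02 − £23,825.00 = £10,477.02.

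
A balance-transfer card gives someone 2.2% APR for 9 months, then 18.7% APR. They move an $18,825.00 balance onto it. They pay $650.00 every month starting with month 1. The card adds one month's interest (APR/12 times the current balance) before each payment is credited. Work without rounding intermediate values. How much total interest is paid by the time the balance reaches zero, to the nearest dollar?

Promo months 1–9 at r₀ = 2.2%/12 = 0.00183333; months 10+ at r₁ = 18.7%/12 = 0.0155833.
After month 9: iterate B ← B·(1+r₀) − $650.00 for 9 months → $13,244.82.
Then at r₁ with $650.00/mo: n₂ = −ln(1 − r₁·B/P)/ln(1+r₁) ≈ 24.71 → 25 more payments.
Total paid = 33·$650.00 + $460.47 = $21,910.47; interest = $21,910.47 − $18,825.00 = $3,085.47.

$3,085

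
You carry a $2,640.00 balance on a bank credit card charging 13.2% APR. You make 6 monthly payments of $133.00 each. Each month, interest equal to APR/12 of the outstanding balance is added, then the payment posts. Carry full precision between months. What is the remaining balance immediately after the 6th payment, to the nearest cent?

$1,998.83

Monthly rate r = 13.2%/12 = 1.1% = 0.011.
Each month: B ← B·(1+r) − $133.00.
Month 1: interest $29.04; balance after payment $2,536.04.
Month 2: interest $27.90; balance after payment $2,430.94.
Month 3: interest $26.74; balance after payment $2,324.68.
Month 4: interest $25.57; balance after payment $2,217.25.
Month 5: interest $24.39; balance after payment $2,108.64.
Month 6: interest $23.20; balance after payment $1,998.83.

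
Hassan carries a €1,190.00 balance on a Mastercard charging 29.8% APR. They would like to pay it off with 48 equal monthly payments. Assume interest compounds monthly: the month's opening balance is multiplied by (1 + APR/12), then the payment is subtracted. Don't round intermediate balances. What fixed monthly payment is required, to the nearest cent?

€42.71

Monthly rate r = 29.8%/12 = 2.48333% = 0.0248333.
Level-payment amortization: P = B₀·r / (1 − (1+r)^(−n)) = 1190.00·0.0248333 / (1 − 1.02483^(−48)).
Denominator 1 − (1+r)^(−48) = 0.691933587.
P = 29.5517 / 0.691933587 ≈ 42.71.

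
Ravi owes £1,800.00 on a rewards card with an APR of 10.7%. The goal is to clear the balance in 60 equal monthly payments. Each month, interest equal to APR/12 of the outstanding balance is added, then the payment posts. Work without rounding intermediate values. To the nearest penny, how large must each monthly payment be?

Monthly rate r = 10.7%/12 = 0.891667% = 0.00891667.
Level-payment amortization: P = B₀·r / (1 − (1+r)^(−n)) = 1800.00·0.00891667 / (1 − 1.00892^(−60)).
Denominator 1 − (1+r)^(−60) = 0.412940368.
P = 16.05 / 0.412940368 ≈ 38.87.

£38.87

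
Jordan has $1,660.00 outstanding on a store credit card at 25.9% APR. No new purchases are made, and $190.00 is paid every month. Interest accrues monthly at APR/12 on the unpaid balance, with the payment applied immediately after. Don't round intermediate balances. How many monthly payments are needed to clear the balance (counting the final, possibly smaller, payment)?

Monthly rate r = 25.9%/12 = 2.15833% = 0.0215833.
Recurrence: B ← B·(1+r) − $190.00.
Month 1: interest $35.83; balance after payment $1,505.83.
Month 2: interest $32.50; balance after payment $1,348.33.
Closed form: n = −ln(1 − rB₀/P)/ln(1+r) = −ln(0.81143)/ln(1.02158) ≈ 9.786, so the balance reaches zero during payment 10.

10 payments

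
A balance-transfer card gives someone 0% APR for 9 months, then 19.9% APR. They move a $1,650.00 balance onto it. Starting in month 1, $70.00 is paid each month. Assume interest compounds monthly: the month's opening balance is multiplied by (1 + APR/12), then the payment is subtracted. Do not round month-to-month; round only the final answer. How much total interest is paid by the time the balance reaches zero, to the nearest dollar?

Promo months 1–9 at r₀ = 0%/12 = 0; months 10+ at r₁ = 19.9%/12 = 0.0165833.
After month 9 (no interest yet): B = $1,650.00 − 9·$70.00 = $1,020.00.
Then at r₁ with $70.00/mo: n₂ = −ln(1 − r₁·B/P)/ln(1+r₁) ≈ 16.82 → 17 more payments.
Total paid = 25·$70.00 + $57.30 = $1,807.30; interest = $1,807.30 − $1,650.00 = $157.30.

$157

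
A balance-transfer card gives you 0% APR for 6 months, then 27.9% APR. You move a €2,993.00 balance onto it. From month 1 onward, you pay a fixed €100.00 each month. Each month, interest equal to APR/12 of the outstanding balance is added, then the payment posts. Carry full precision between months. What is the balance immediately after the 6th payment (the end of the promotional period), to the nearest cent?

€2,393.00

Promo months 1–6 at r₀ = 0%/12 = 0; months 7+ at r₁ = 27.9%/12 = 0.02325.
After month 6 (no interest yet): B = €2,993.00 − 6·€100.00 = €2,393.00.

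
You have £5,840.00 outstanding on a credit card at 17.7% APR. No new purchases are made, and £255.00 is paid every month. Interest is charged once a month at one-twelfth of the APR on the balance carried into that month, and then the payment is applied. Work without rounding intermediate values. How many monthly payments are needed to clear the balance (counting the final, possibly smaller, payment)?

Monthly rate r = 17.7%/12 = 1.475% = 0.01475.
Recurrence: B ← B·(1+r) − £255.00.
Month 1: interest £86.14; balance after payment £5,671.14.
Month 2: interest £83.65; balance after payment £5,499.79.
Closed form: n = −ln(1 − rB₀/P)/ln(1+r) = −ln(0.6622)/ln(1.01475) ≈ 28.151, so the balance reaches zero during payment 29.

29 payments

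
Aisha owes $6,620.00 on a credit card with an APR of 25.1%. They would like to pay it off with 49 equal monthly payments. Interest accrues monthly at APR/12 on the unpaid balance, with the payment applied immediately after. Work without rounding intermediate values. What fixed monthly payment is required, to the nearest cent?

Monthly rate r = 25.1%/12 = 2.09167% = 0.0209167.
Level-payment amortization: P = B₀·r / (1 − (1+r)^(−n)) = 6620.00·0.0209167 / (1 − 1.02092^(−49)).
Denominator 1 − (1+r)^(−49) = 0.637360086.
P = 138.468 / 0.637360086 ≈ 217.25.

$217.25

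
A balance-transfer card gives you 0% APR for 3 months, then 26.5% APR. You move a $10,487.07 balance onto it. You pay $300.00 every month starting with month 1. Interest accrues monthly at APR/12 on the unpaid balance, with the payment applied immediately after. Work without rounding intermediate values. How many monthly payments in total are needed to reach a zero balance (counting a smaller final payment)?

Promo months 1–3 at r₀ = 0%/12 = 0; months 4+ at r₁ = 26.5%/12 = 0.0220833.
After month 3 (no interest yet): B = $10,487.07 − 3·$300.00 = $9,587.07.
Then at r₁ with $300.00/mo: n₂ = −ln(1 − r₁·B/P)/ln(1+r₁) ≈ 56.00 → 56 more payments.

59 months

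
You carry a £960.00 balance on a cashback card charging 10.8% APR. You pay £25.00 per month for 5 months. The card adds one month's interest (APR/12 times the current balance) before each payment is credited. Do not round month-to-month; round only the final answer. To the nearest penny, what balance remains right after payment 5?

Monthly rate r = 10.8%/12 = 0.9% = 0.009.
Each month: B ← B·(1+r) − £25.00.
Month 1: interest £8.64; balance after payment £943.64.
Month 2: interest £8.49; balance after payment £927.13.
Month 3: interest £8.34; balance after payment £910.48.
Month 4: interest £8.19; balance after payment £893.67.
Month 5: interest £8.04; balance after payment £876.71.

£876.71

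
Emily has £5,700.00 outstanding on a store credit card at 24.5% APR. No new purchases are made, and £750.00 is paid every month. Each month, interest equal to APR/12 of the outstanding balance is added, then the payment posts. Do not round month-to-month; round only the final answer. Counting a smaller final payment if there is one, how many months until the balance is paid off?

9 payments

Monthly rate r = 24.5%/12 = 2.04167% = 0.0204167.
Recurrence: B ← B·(1+r) − £750.00.
Month 1: interest £116.38; balance after payment £5,066.38.
Month 2: interest £103.44; balance after payment £4,419.81.
Closed form: n = −ln(1 − rB₀/P)/ln(1+r) = −ln(0.84483)/ln(1.02042) ≈ 8.343, so the balance reaches zero during payment 9.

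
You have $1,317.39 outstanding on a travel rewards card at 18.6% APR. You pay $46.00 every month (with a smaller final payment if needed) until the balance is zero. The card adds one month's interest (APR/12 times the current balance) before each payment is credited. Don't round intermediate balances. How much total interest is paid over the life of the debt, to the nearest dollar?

Monthly rate r = 18.6%/12 = 1.55% = 0.0155.
Payoff takes n = ⌈−ln(1 − rB₀/P)/ln(1+r)⌉ = ⌈38.152⌉ = 39 payments; the last is $7.02.
Total paid = 38·$46.00 + $7.02 = $1,755.02.
Total interest = total paid − principal = $1,755.02 − $1,317.39 = $437.63.

$438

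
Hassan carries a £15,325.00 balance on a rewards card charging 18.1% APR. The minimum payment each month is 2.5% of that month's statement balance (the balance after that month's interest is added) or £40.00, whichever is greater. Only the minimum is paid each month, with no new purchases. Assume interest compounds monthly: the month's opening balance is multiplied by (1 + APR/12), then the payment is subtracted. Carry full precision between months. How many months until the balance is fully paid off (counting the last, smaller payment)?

Monthly rate r = 18.1%/12 = 1.50833% = 0.0150833.
While 2.5% of the post-interest balance exceeds £40.00, each month B ← (B·(1+r))·(1 − 0.025), i.e. B shrinks by the factor (1+r)·0.975 = 0.98971.
This holds for months 1–220. Entering month 221 the balance is £1,573.22; 2.5% of the post-interest balance is now below £40.00, so the flat £40.00 minimum applies from here.
From month 221 a fixed £40.00 at rate r clears £1,573.22 in 61 more payments. Total: 220 + 61 = 281 months.

281 months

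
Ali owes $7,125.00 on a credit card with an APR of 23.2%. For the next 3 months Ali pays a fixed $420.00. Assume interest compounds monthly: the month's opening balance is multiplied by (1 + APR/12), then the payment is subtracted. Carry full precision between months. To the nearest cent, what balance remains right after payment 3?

Monthly rate r = 23.2%/12 = 1.93333% = 0.0193333.
Each month: B ← B·(1+r) − $420.00.
Month 1: interest $137.75; balance after payment $6,842.75.
Month 2: interest $132.29; balance after payment $6,555.04.
Month 3: interest $126.73; balance after payment $6,261.77.

$6,261.77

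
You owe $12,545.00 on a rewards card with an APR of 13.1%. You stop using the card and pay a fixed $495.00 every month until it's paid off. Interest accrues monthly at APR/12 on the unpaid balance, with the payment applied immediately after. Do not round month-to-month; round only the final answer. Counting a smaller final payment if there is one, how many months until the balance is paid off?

Monthly rate r = 13.1%/12 = 1.09167% = 0.0109167.
Recurrence: B ← B·(1+r) − $495.00.
Month 1: interest $136.95; balance after payment $12,186.95.
Month 2: interest $133.04; balance after payment $11,824.99.
Closed form: n = −ln(1 − rB₀/P)/ln(1+r) = −ln(0.72333)/ln(1.01092) ≈ 29.830, so the balance reaches zero during payment 30.

30 months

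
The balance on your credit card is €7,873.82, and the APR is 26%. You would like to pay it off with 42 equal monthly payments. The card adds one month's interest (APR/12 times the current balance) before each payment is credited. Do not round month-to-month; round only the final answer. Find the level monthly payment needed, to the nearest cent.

€287.42

Monthly rate r = 26%/12 = 2.16667% = 0.0216667.
Level-payment amortization: P = B₀·r / (1 − (1+r)^(−n)) = 7873.82·0.0216667 / (1 − 1.02167^(−42)).
Denominator 1 − (1+r)^(−42) = 0.593544891.
P = 170.599 / 0.593544891 ≈ 287.42.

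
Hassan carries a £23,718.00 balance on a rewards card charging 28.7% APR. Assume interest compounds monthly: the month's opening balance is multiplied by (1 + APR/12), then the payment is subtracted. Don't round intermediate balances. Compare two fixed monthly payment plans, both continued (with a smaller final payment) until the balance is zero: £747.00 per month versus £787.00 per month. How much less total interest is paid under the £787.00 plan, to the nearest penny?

Monthly rate r = 28.7%/12 = 2.39167% = 0.0239167.
At £747.00/mo: n = ⌈−ln(1 − rB₀/P)/ln(1+r)⌉ = 61 payments (last £204.66); total interest = total paid − £23,718.00 = £21,306.66.
At £787.00/mo: 54 payments (last £769.39); total interest £18,762.39.
Interest saved = £21,306.66 − £18,762.39 = £2,544.27.

£2,544.27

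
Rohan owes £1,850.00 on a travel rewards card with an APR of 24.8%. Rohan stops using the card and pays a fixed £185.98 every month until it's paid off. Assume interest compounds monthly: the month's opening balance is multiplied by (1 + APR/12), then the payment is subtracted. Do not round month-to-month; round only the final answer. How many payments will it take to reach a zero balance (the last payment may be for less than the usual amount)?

12 payments

Monthly rate r = 24.8%/12 = 2.06667% = 0.0206667.
Recurrence: B ← B·(1+r) − £185.98.
Month 1: interest £38.23; balance after payment £1,702.25.
Month 2: interest £35.18; balance after payment £1,551.45.
Closed form: n = −ln(1 − rB₀/P)/ln(1+r) = −ln(0.79442)/ln(1.02067) ≈ 11.250, so the balance reaches zero during payment 12.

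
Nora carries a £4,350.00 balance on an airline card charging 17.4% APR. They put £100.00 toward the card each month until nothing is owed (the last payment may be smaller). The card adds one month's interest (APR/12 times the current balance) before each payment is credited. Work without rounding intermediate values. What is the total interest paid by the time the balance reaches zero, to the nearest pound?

£2,571

Monthly rate r = 17.4%/12 = 1.45% = 0.0145.
Payoff takes n = ⌈−ln(1 − rB₀/P)/ln(1+r)⌉ = ⌈69.206⌉ = 70 payments; the last is £20.72.
Total paid = 69·£100.00 + £20.72 = £6,920.72.
Total interest = total paid − principal = £6,920.72 − £4,350.00 = £2,570.72.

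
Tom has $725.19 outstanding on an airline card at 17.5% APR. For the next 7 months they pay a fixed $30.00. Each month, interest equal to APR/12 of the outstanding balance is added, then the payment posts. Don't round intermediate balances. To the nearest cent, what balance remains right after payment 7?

$583.12

Monthly rate r = 17.5%/12 = 1.45833% = 0.0145833.
Each month: B ← B·(1+r) − $30.00.
Month 1: interest $10.58; balance after payment $705.77.
Month 2: interest $10.29; balance after payment $686.06.
Month 3: interest $10.01; balance after payment $666.06.
Month 4: interest $9.71; balance after payment $645.78.
Month 5: interest $9.42; balance after payment $625.19.
Month 6: interest $9.12; balance after payment $604.31.
Month 7: interest $8.81; balance after payment $583.12.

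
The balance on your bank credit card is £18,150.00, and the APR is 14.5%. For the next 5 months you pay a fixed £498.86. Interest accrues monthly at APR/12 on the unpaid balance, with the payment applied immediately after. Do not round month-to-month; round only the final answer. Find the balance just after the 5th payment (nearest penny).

Monthly rate r = 14.5%/12 = 1.20833% = 0.0120833.
Each month: B ← B·(1+r) − £498.86.
Month 1: interest £219.31; balance after payment £17,870.45.
Month 2: interest £215.93; balance after payment £17,587.53.
Month 3: interest £212.52; balance after payment £17,301.18.
Month 4: interest £209.06; balance after payment £17,011.38.
Month 5: interest £205.55; balance after payment £16,718.07.

£16,718.07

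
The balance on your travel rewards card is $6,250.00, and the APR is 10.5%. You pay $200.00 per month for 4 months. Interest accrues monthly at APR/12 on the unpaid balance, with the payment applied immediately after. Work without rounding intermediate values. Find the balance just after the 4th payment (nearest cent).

Monthly rate r = 10.5%/12 = 0.875% = 0.00875.
Each month: B ← B·(1+r) − $200.00.
Month 1: interest $54.69; balance after payment $6,104.69.
Month 2: interest $53.42; balance after payment $5,958.10.
Month 3: interest $52.13; balance after payment $5,810.24.
Month 4: interest $50.84; balance after payment $5,661.08.

$5,661.08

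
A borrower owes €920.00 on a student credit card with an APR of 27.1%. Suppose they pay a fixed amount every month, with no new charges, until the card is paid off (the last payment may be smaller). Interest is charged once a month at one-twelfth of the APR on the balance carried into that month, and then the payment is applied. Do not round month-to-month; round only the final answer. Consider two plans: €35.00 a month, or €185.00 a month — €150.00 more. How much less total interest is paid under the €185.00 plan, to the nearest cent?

€424.01

Monthly rate r = 27.1%/12 = 2.25833% = 0.0225833.
At €35.00/mo: n = ⌈−ln(1 − rB₀/P)/ln(1+r)⌉ = 41 payments (last €11.34); total interest = total paid − €920.00 = €491.34.
At €185.00/mo: 6 payments (last €62.33); total interest €67.33.
Interest saved = €491.34 − €67.33 = €424.01.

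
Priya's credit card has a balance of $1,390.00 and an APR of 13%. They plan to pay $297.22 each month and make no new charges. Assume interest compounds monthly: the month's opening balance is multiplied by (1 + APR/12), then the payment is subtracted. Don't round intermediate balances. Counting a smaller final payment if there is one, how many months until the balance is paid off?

5 months

Monthly rate r = 13%/12 = 1.08333% = 0.0108333.
Recurrence: B ← B·(1+r) − $297.22.
Month 1: interest $15.06; balance after payment $1,107.84.
Month 2: interest $12.00; balance after payment $822.62.
Month 3: interest $8.91; balance after payment $534.31.
Month 4: interest $5.79; balance after payment $242.88.
Month 5: interest $2.63; balance after payment $0.00.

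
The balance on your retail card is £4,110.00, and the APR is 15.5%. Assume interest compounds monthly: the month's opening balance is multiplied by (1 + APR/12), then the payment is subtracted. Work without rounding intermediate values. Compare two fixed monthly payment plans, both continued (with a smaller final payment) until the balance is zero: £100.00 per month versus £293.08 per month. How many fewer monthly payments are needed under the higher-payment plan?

43 fewer payments

Monthly rate r = 15.5%/12 = 1.29167% = 0.0129167.
At £100.00/mo: n = ⌈−ln(1 − rB₀/P)/ln(1+r)⌉ = 59 payments (last £97.54); total interest = total paid − £4,110.00 = £1,787.54.
At £293.08/mo: 16 payments (last £167.82); total interest £454.02.
Payments saved = 59 − 16 = 43.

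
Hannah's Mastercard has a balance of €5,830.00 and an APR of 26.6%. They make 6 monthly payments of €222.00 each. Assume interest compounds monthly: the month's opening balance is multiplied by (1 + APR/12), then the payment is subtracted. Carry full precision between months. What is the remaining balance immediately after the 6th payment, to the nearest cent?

Monthly rate r = 26.6%/12 = 2.21667% = 0.0221667.
Each month: B ← B·(1+r) − €222.00.
Month 1: interest €129.23; balance after payment €5,737.23.
Month 2: interest €127.18; balance after payment €5,642.41.
Month 3: interest €125.07; balance after payment €5,545.48.
Month 4: interest €122.92; balance after payment €5,446.41.
Month 5: interest €120.73; balance after payment €5,345.13.
Month 6: interest €118.48; balance after payment €5,241.62.

€5,241.62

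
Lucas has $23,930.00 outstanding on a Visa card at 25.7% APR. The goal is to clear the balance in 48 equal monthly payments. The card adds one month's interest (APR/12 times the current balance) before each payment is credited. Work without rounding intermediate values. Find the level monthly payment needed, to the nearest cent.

$802.82

Monthly rate r = 25.7%/12 = 2.14167% = 0.0214167.
Level-payment amortization: P = B₀·r / (1 − (1+r)^(−n)) = 23930.00·0.0214167 / (1 − 1.02142^(−48)).
Denominator 1 − (1+r)^(−48) = 0.638374641.
P = 512.501 / 0.638374641 ≈ 802.82.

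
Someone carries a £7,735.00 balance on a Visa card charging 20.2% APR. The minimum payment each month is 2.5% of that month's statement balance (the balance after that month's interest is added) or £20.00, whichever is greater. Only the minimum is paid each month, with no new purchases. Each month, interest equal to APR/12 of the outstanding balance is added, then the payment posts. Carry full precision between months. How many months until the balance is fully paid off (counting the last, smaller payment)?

331 months

Monthly rate r = 20.2%/12 = 1.68333% = 0.0168333.
While 2.5% of the post-interest balance exceeds £20.00, each month B ← (B·(1+r))·(1 − 0.025), i.e. B shrinks by the factor (1+r)·0.975 = 0.99141.
This holds for months 1–266. Entering month 267 the balance is £780.06; 2.5% of the post-interest balance is now below £20.00, so the flat £20.00 minimum applies from here.
From month 267 a fixed £20.00 at rate r clears £780.06 in 65 more payments. Total: 266 + 65 = 331 months.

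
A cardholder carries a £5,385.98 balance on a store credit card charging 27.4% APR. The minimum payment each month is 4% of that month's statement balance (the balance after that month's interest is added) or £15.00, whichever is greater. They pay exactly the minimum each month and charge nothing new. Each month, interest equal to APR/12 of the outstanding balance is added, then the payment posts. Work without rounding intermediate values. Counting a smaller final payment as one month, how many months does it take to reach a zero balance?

184 months

Monthly rate r = 27.4%/12 = 2.28333% = 0.0228333.
While 4% of the post-interest balance exceeds £15.00, each month B ← (B·(1+r))·(1 − 0.04), i.e. B shrinks by the factor (1+r)·0.96 = 0.98192.
This holds for months 1–148. Entering month 149 the balance is £361.85; 4% of the post-interest balance is now below £15.00, so the flat £15.00 minimum applies from here.
From month 149 a fixed £15.00 at rate r clears £361.85 in 36 more payments. Total: 148 + 36 = 184 months.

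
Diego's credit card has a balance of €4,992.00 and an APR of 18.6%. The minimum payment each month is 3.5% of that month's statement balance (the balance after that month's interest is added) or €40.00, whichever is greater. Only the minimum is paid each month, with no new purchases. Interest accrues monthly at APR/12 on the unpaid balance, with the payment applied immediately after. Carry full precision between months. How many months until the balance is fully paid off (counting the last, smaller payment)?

Monthly rate r = 18.6%/12 = 1.55% = 0.0155.
While 3.5% of the post-interest balance exceeds €40.00, each month B ← (B·(1+r))·(1 − 0.035), i.e. B shrinks by the factor (1+r)·0.965 = 0.97996.
This holds for months 1–74. Entering month 75 the balance is €1,115.86; 3.5% of the post-interest balance is now below €40.00, so the flat €40.00 minimum applies from here.
From month 75 a fixed €40.00 at rate r clears €1,115.86 in 37 more payments. Total: 74 + 37 = 111 months.

111 months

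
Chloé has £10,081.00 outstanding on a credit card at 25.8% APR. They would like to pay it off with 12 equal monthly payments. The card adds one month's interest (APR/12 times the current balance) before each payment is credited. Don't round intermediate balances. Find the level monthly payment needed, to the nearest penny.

£962.06

Monthly rate r = 25.8%/12 = 2.15% = 0.0215.
Level-payment amortization: P = B₀·r / (1 − (1+r)^(−n)) = 10081.00·0.0215 / (1 − 1.0215^(−12)).
Denominator 1 − (1+r)^(−12) = 0.225289311.
P = 216.742 / 0.225289311 ≈ 962.06.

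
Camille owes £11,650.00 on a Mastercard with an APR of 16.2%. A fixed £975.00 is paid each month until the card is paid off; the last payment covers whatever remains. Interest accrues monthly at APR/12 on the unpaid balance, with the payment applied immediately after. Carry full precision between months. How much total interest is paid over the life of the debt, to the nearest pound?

£1,141

Monthly rate r = 16.2%/12 = 1.35% = 0.0135.
Payoff takes n = ⌈−ln(1 − rB₀/P)/ln(1+r)⌉ = ⌈13.118⌉ = 14 payments; the last is £115.96.
Total paid = 13·£975.00 + £115.96 = £12,790.96.
Total interest = total paid − principal = £12,790.96 − £11,650.00 = £1,140.96.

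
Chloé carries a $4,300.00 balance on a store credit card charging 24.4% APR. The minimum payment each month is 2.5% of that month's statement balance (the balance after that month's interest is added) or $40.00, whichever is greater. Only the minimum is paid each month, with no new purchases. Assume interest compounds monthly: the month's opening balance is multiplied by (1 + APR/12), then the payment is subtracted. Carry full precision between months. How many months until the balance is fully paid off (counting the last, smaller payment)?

Monthly rate r = 24.4%/12 = 2.03333% = 0.0203333.
While 2.5% of the post-interest balance exceeds $40.00, each month B ← (B·(1+r))·(1 − 0.025), i.e. B shrinks by the factor (1+r)·0.975 = 0.99482.
This holds for months 1–195. Entering month 196 the balance is $1,563.41; 2.5% of the post-interest balance is now below $40.00, so the flat $40.00 minimum applies from here.
From month 196 a fixed $40.00 at rate r clears $1,563.41 in 79 more payments. Total: 195 + 79 = 274 months.

274 months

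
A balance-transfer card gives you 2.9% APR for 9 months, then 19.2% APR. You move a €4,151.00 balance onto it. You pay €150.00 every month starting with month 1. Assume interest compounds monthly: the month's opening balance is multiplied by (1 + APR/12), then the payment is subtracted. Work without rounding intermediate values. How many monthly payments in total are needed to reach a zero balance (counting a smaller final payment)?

Promo months 1–9 at r₀ = 2.9%/12 = 0.00241667; months 10+ at r₁ = 19.2%/12 = 0.016.
After month 9: iterate B ← B·(1+r₀) − €150.00 for 9 months → €2,879.04.
Then at r₁ with €150.00/mo: n₂ = −ln(1 − r₁·B/P)/ln(1+r₁) ≈ 23.11 → 24 more payments.

33 months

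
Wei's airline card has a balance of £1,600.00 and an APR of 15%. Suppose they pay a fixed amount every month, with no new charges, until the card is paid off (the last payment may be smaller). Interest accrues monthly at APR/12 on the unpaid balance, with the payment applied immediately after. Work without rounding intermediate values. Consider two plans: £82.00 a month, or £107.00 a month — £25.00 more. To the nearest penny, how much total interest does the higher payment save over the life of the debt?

Monthly rate r = 15%/12 = 1.25% = 0.0125.
At £82.00/mo: n = ⌈−ln(1 − rB₀/P)/ln(1+r)⌉ = 23 payments (last £41.64); total interest = total paid − £1,600.00 = £245.64.
At £107.00/mo: 17 payments (last £70.44); total interest £182.44.
Interest saved = £245.64 − £182.44 = £63.20.

£63.20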